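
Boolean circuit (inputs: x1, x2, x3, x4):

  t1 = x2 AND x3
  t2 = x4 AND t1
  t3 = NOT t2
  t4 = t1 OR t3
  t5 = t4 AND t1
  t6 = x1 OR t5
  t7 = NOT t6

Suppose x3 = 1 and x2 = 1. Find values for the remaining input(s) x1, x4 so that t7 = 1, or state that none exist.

With x3 = 1 and x2 = 1 fixed, none of the 4 settings of x1, x4 give t7 = 1.
For example, with x1=1, x4=1:
t1 = x2 AND x3 = 1 AND 1 = 1
t2 = x4 AND t1 = 1 AND 1 = 1
t3 = NOT t2 = NOT 1 = 0
t4 = t1 OR t3 = 1 OR 0 = 1
t5 = t4 AND t1 = 1 AND 1 = 1
t6 = x1 OR t5 = 1 OR 1 = 1
t7 = NOT t6 = NOT 1 = 0
giving t7 = 0 ≠ 1.

no solution exists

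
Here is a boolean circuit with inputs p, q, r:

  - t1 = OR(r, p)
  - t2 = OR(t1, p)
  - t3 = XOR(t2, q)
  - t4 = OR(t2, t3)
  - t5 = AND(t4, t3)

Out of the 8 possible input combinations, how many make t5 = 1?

t5 = AND(t4, t3) must be 1, so both t4 = 1 and t3 = 1.
t4 = OR(t2, t3) must be 1, so at least one of t2, t3 is 1.
t3 = XOR(t2, q) must be 1, so t2 and q differ.
Satisfying assignments:
  p=0, q=0, r=1
  p=0, q=1, r=0
  p=1, q=0, r=0
  p=1, q=0, r=1

4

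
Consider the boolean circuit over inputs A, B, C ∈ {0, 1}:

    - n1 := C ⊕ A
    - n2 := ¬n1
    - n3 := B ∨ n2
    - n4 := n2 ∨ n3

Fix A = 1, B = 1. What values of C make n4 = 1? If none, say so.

C=1

n4 = n2 ∨ n3 must be 1, so at least one of n2, n3 is 1.
Check with A = 1, B = 1 and C=1:
n1 = C ⊕ A = 1 ⊕ 1 = 0
n2 = ¬n1 = ¬0 = 1
n3 = B ∨ n2 = 1 ∨ 1 = 1
n4 = n2 ∨ n3 = 1 ∨ 1 = 1
So n4 = 1.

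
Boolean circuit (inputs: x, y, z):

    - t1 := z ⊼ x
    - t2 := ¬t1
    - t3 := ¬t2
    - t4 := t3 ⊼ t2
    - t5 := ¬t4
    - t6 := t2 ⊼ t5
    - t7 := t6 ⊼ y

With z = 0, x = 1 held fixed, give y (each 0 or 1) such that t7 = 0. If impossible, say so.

Check with z = 0, x = 1 and y=1:
t1 = z ⊼ x = 0 ⊼ 1 = 1
t2 = ¬t1 = ¬1 = 0
t3 = ¬t2 = ¬0 = 1
t4 = t3 ⊼ t2 = 1 ⊼ 0 = 1
t5 = ¬t4 = ¬1 = 0
t6 = t2 ⊼ t5 = 0 ⊼ 0 = 1
t7 = t6 ⊼ y = 1 ⊼ 1 = 0
So t7 = 0.

y=1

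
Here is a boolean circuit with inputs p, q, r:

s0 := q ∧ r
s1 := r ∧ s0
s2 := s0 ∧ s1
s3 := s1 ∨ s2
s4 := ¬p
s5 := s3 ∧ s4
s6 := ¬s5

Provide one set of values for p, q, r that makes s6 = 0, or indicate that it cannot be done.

p=0, q=1, r=1

Check with p=0, q=1, r=1:
s0 = q ∧ r = 1 ∧ 1 = 1
s1 = r ∧ s0 = 1 ∧ 1 = 1
s2 = s0 ∧ s1 = 1 ∧ 1 = 1
s3 = s1 ∨ s2 = 1 ∨ 1 = 1
s4 = ¬p = ¬0 = 1
s5 = s3 ∧ s4 = 1 ∧ 1 = 1
s6 = ¬s5 = ¬1 = 0
So s6 = 0 as required.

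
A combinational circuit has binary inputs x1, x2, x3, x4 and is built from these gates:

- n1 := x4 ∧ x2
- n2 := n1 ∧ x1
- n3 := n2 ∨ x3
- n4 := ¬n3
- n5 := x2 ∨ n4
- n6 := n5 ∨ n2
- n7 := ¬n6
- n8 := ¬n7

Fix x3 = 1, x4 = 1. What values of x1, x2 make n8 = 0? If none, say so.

n8 = ¬n7 must be 0, so n7 = 1.
Check with x3 = 1, x4 = 1 and x1=0, x2=0:
n1 = x4 ∧ x2 = 1 ∧ 0 = 0
n2 = n1 ∧ x1 = 0 ∧ 0 = 0
n3 = n2 ∨ x3 = 0 ∨ 1 = 1
n4 = ¬n3 = ¬1 = 0
n5 = x2 ∨ n4 = 0 ∨ 0 = 0
n6 = n5 ∨ n2 = 0 ∨ 0 = 0
n7 = ¬n6 = ¬0 = 1
n8 = ¬n7 = ¬1 = 0
So n8 = 0.

x1=0, x2=0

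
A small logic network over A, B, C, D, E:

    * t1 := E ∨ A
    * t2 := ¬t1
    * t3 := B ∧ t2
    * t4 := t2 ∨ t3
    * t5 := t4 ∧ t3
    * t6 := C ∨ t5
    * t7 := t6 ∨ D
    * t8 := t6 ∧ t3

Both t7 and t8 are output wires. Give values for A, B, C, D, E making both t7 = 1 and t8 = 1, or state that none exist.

A=0, B=1, C=1, D=1, E=0

Check with A=0, B=1, C=1, D=1, E=0:
t1 = E ∨ A = 0 ∨ 0 = 0
t2 = ¬t1 = ¬0 = 1
t3 = B ∧ t2 = 1 ∧ 1 = 1
t4 = t2 ∨ t3 = 1 ∨ 1 = 1
t5 = t4 ∧ t3 = 1 ∧ 1 = 1
t6 = C ∨ t5 = 1 ∨ 1 = 1
t7 = t6 ∨ D = 1 ∨ 1 = 1
t8 = t6 ∧ t3 = 1 ∧ 1 = 1
So t7 = 1 and t8 = 1.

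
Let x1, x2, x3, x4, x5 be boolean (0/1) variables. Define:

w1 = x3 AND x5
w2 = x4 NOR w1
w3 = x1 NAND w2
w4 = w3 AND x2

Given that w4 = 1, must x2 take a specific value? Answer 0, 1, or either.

1

w4 = w3 AND x2 must be 1, so both w3 = 1 and x2 = 1.
w3 = x1 NAND w2 must be 1, so at least one of x1, w2 is 0.
Every assignment with w4 = 1 has x2 = 1; there are 13 such assignment(s).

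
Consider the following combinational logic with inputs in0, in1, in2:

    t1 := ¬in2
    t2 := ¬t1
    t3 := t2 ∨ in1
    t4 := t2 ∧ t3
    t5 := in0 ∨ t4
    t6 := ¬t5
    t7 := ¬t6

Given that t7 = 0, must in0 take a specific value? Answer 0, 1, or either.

t7 = ¬t6 must be 0, so t6 = 1.
Every assignment with t7 = 0 has in0 = 0; there are 2 such assignment(s).
  in0=0, in1=0, in2=0
  in0=0, in1=1, in2=0

0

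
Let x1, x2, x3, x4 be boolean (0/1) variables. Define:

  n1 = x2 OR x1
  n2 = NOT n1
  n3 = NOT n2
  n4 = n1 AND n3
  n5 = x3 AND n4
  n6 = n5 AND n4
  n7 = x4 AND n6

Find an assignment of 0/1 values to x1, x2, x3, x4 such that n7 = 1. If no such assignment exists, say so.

n7 = x4 AND n6 must be 1, so both x4 = 1 and n6 = 1.
Check with x1=0 x2=1 x3=1 x4=1:
n1 = x2 OR x1 = 1 OR 0 = 1
n2 = NOT n1 = NOT 1 = 0
n3 = NOT n2 = NOT 0 = 1
n4 = n1 AND n3 = 1 AND 1 = 1
n5 = x3 AND n4 = 1 AND 1 = 1
n6 = n5 AND n4 = 1 AND 1 = 1
n7 = x4 AND n6 = 1 AND 1 = 1
So n7 = 1 as required.

x1=0 x2=1 x3=1 x4=1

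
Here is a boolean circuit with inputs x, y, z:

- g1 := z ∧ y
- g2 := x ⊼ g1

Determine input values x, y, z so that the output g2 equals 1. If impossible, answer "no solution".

g2 = x ⊼ g1 must be 1, so at least one of x, g1 is 0.
Check with x=0, y=1, z=1:
g1 = z ∧ y = 1 ∧ 1 = 1
g2 = x ⊼ g1 = 0 ⊼ 1 = 1
So g2 = 1 as required.

x=0, y=1, z=1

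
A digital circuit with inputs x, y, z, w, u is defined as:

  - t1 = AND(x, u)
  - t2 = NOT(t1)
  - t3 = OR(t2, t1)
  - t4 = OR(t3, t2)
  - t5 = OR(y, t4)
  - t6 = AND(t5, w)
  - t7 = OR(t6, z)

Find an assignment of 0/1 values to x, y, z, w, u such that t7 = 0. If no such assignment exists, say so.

x=0 y=0 z=0 w=0 u=1

Check with x=0 y=0 z=0 w=0 u=1:
t1 = AND(x, u) = AND(0, 1) = 0
t2 = NOT(t1) = NOT 0 = 1
t3 = OR(t2, t1) = OR(1, 0) = 1
t4 = OR(t3, t2) = OR(1, 1) = 1
t5 = OR(y, t4) = OR(0, 1) = 1
t6 = AND(t5, w) = AND(1, 0) = 0
t7 = OR(t6, z) = OR(0, 0) = 0
So t7 = 0 as required.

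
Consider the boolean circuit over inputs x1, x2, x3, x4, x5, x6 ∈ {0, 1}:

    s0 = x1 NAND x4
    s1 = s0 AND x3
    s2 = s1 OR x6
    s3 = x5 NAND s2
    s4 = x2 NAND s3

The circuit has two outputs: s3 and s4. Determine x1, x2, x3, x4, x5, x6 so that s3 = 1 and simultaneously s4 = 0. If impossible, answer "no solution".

Check with x1=0 x2=1 x3=1 x4=1 x5=0 x6=1:
s0 = x1 NAND x4 = 0 NAND 1 = 1
s1 = s0 AND x3 = 1 AND 1 = 1
s2 = s1 OR x6 = 1 OR 1 = 1
s3 = x5 NAND s2 = 0 NAND 1 = 1
s4 = x2 NAND s3 = 1 NAND 1 = 0
So s3 = 1 and s4 = 0.

x1=0 x2=1 x3=1 x4=1 x5=0 x6=1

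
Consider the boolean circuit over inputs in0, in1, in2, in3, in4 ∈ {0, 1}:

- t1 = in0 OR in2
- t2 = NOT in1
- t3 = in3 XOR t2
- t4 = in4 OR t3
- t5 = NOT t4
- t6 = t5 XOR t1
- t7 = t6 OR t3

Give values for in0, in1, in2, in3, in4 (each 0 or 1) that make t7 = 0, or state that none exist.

in0=0, in1=0, in2=0, in3=1, in4=1

Check with in0=0, in1=0, in2=0, in3=1, in4=1:
t1 = in0 OR in2 = 0 OR 0 = 0
t2 = NOT in1 = NOT 0 = 1
t3 = in3 XOR t2 = 1 XOR 1 = 0
t4 = in4 OR t3 = 1 OR 0 = 1
t5 = NOT t4 = NOT 1 = 0
t6 = t5 XOR t1 = 0 XOR 0 = 0
t7 = t6 OR t3 = 0 OR 0 = 0
So t7 = 0 as required.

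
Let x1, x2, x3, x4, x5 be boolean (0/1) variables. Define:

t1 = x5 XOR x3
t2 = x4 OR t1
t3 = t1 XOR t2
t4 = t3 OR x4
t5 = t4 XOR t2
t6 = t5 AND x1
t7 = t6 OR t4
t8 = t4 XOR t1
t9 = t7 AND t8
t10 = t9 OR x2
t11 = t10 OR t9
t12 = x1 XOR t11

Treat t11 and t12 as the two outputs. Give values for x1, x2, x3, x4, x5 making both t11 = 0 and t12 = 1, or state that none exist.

x1=1, x2=0, x3=0, x4=1, x5=1

Check with x1=1, x2=0, x3=0, x4=1, x5=1:
t1 = x5 XOR x3 = 1 XOR 0 = 1
t2 = x4 OR t1 = 1 OR 1 = 1
t3 = t1 XOR t2 = 1 XOR 1 = 0
t4 = t3 OR x4 = 0 OR 1 = 1
t5 = t4 XOR t2 = 1 XOR 1 = 0
t6 = t5 AND x1 = 0 AND 1 = 0
t7 = t6 OR t4 = 0 OR 1 = 1
t8 = t4 XOR t1 = 1 XOR 1 = 0
t9 = t7 AND t8 = 1 AND 0 = 0
t10 = t9 OR x2 = 0 OR 0 = 0
t11 = t10 OR t9 = 0 OR 0 = 0
t12 = x1 XOR t11 = 1 XOR 0 = 1
So t11 = 0 and t12 = 1.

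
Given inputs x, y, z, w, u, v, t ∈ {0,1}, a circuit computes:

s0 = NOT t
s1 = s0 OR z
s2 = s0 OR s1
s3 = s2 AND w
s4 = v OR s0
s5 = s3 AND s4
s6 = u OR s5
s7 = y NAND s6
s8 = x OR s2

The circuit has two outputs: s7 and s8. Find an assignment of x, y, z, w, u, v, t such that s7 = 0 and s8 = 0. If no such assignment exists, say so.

Check with x=0, y=1, z=0, w=1, u=1, v=1, t=1:
s0 = NOT t = NOT 1 = 0
s1 = s0 OR z = 0 OR 0 = 0
s2 = s0 OR s1 = 0 OR 0 = 0
s3 = s2 AND w = 0 AND 1 = 0
s4 = v OR s0 = 1 OR 0 = 1
s5 = s3 AND s4 = 0 AND 1 = 0
s6 = u OR s5 = 1 OR 0 = 1
s7 = y NAND s6 = 1 NAND 1 = 0
s8 = x OR s2 = 0 OR 0 = 0
So s7 = 0 and s8 = 0.

x=0, y=1, z=0, w=1, u=1, v=1, t=1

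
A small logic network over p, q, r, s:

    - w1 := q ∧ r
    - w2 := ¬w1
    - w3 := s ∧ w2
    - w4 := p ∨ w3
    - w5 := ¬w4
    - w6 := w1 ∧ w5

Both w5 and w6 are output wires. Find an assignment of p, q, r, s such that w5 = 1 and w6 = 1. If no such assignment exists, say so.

Check with p=0, q=1, r=1, s=0:
w1 = q ∧ r = 1 ∧ 1 = 1
w2 = ¬w1 = ¬1 = 0
w3 = s ∧ w2 = 0 ∧ 0 = 0
w4 = p ∨ w3 = 0 ∨ 0 = 0
w5 = ¬w4 = ¬0 = 1
w6 = w1 ∧ w5 = 1 ∧ 1 = 1
So w5 = 1 and w6 = 1.

p=0, q=1, r=1, s=0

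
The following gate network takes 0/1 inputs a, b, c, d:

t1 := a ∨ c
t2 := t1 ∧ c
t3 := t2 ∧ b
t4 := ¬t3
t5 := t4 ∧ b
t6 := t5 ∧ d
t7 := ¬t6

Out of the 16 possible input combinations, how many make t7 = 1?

t7 = ¬t6 must be 1, so t6 = 0.
t6 = t5 ∧ d must be 0, so at least one of t5, d is 0.
Enumerating the 16 input combinations, 14 give t7 = 1 and 2 give t7 = 0.

14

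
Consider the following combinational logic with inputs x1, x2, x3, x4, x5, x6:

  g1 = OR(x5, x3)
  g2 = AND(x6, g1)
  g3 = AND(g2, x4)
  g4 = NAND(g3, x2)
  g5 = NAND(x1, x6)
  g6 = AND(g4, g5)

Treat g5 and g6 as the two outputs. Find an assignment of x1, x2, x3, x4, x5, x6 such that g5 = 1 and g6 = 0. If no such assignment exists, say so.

x1=0 x2=1 x3=0 x4=1 x5=1 x6=1

Check with x1=0 x2=1 x3=0 x4=1 x5=1 x6=1:
g1 = OR(x5, x3) = OR(1, 0) = 1
g2 = AND(x6, g1) = AND(1, 1) = 1
g3 = AND(g2, x4) = AND(1, 1) = 1
g4 = NAND(g3, x2) = NAND(1, 1) = 0
g5 = NAND(x1, x6) = NAND(0, 1) = 1
g6 = AND(g4, g5) = AND(0, 1) = 0
So g5 = 1 and g6 = 0.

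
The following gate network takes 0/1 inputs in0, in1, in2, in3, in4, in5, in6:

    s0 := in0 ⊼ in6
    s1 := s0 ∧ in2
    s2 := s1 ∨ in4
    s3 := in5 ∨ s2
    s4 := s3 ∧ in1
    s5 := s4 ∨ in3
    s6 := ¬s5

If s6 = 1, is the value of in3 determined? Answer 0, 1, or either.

s6 = ¬s5 must be 1, so s5 = 0.
s5 = s4 ∨ in3 must be 0, so both s4 = 0 and in3 = 0.
Every assignment with s6 = 1 has in3 = 0; there are 37 such assignment(s).

0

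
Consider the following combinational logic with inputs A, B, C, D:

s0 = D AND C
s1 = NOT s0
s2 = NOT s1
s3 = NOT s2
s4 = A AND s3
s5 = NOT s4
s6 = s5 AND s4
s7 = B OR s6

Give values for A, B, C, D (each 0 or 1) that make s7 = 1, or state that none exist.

A=1, B=1, C=0, D=0

s7 = B OR s6 must be 1, so at least one of B, s6 is 1.
Check with A=1, B=1, C=0, D=0:
s0 = D AND C = 0 AND 0 = 0
s1 = NOT s0 = NOT 0 = 1
s2 = NOT s1 = NOT 1 = 0
s3 = NOT s2 = NOT 0 = 1
s4 = A AND s3 = 1 AND 1 = 1
s5 = NOT s4 = NOT 1 = 0
s6 = s5 AND s4 = 0 AND 1 = 0
s7 = B OR s6 = 1 OR 0 = 1
So s7 = 1 as required.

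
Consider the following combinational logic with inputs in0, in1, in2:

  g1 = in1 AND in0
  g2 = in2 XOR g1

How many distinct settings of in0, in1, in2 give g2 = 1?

4

g2 = in2 XOR g1 must be 1, so in2 and g1 differ.
Satisfying assignments:
  in0=0, in1=0, in2=1
  in0=0, in1=1, in2=1
  in0=1, in1=0, in2=1
  in0=1, in1=1, in2=0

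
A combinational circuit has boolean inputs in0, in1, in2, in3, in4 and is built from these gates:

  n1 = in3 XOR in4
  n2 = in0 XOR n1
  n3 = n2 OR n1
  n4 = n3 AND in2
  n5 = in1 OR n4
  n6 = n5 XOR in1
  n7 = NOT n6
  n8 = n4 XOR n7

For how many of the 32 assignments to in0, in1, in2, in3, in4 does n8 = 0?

n8 = n4 XOR n7 must be 0, so n4 and n7 are equal.
Enumerating the 32 input combinations, 6 give n8 = 0 and 26 give n8 = 1.

6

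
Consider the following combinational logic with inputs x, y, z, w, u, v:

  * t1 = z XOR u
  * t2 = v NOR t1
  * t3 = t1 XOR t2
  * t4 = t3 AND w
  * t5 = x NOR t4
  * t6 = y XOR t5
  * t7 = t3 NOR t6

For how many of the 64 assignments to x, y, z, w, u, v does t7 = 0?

56

t7 = t3 NOR t6 must be 0, so at least one of t3, t6 is 1.
Enumerating the 64 input combinations, 56 give t7 = 0 and 8 give t7 = 1.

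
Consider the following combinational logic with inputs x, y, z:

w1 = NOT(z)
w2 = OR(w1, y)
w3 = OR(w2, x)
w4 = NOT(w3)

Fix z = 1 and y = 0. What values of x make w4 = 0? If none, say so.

x=1

Check with z = 1 and y = 0 and x=1:
w1 = NOT(z) = NOT 1 = 0
w2 = OR(w1, y) = OR(0, 0) = 0
w3 = OR(w2, x) = OR(0, 1) = 1
w4 = NOT(w3) = NOT 1 = 0
So w4 = 0.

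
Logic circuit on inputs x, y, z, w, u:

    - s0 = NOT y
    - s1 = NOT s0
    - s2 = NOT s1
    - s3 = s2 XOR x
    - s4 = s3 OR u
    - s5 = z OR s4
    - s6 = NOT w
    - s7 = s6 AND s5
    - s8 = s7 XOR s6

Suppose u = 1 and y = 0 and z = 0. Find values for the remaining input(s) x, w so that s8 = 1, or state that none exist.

no solution exists

With u = 1 and y = 0 and z = 0 fixed, none of the 4 settings of x, w give s8 = 1.
For example, with x=1, w=1:
s0 = NOT y = NOT 0 = 1
s1 = NOT s0 = NOT 1 = 0
s2 = NOT s1 = NOT 0 = 1
s3 = s2 XOR x = 1 XOR 1 = 0
s4 = s3 OR u = 0 OR 1 = 1
s5 = z OR s4 = 0 OR 1 = 1
s6 = NOT w = NOT 1 = 0
s7 = s6 AND s5 = 0 AND 1 = 0
s8 = s7 XOR s6 = 0 XOR 0 = 0
giving s8 = 0 ≠ 1.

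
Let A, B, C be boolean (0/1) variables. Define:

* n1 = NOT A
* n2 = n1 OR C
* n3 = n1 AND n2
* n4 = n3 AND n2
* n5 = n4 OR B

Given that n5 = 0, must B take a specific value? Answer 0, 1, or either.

0

n5 = n4 OR B must be 0, so both n4 = 0 and B = 0.
Every assignment with n5 = 0 has B = 0; there are 2 such assignment(s).
  A=1, B=0, C=0
  A=1, B=0, C=1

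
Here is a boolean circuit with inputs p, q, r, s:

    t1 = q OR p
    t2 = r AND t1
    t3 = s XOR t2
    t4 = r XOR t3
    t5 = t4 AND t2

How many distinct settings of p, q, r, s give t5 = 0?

t5 = t4 AND t2 must be 0, so at least one of t4, t2 is 0.
Enumerating the 16 input combinations, 13 give t5 = 0 and 3 give t5 = 1.

13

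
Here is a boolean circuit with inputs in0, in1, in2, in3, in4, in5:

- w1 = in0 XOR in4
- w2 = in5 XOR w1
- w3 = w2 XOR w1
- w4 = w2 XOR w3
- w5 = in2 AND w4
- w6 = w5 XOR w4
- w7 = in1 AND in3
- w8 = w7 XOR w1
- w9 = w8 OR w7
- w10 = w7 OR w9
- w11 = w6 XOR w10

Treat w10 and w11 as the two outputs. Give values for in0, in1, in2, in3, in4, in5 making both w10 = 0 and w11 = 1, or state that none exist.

Across all 64 input combinations, none give both w10 = 0 and w11 = 1.

no solution exists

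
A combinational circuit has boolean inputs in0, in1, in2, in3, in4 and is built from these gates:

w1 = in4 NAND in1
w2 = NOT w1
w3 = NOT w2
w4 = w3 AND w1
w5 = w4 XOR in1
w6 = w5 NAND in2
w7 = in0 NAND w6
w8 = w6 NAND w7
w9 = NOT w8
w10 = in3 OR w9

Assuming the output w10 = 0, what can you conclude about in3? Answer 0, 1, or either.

0

w10 = in3 OR w9 must be 0, so both in3 = 0 and w9 = 0.
w9 = NOT w8 must be 0, so w8 = 1.
Every assignment with w10 = 0 has in3 = 0; there are 11 such assignment(s).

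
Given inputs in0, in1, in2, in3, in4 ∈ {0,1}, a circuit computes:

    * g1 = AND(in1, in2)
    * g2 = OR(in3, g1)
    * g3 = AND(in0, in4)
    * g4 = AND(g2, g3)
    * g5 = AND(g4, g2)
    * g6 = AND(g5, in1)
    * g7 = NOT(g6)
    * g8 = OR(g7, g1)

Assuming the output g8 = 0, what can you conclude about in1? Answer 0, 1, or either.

1

g8 = OR(g7, g1) must be 0, so both g7 = 0 and g1 = 0.
Every assignment with g8 = 0 has in1 = 1; there are 1 such assignment(s).
  in0=1, in1=1, in2=0, in3=1, in4=1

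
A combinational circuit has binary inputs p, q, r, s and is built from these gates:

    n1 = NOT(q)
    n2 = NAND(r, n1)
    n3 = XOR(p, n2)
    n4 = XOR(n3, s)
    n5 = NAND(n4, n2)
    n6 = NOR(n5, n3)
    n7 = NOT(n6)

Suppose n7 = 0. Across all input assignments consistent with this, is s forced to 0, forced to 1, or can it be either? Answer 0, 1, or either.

n7 = NOT(n6) must be 0, so n6 = 1.
Every assignment with n7 = 0 has s = 1; there are 3 such assignment(s).
  p=1, q=0, r=0, s=1
  p=1, q=1, r=0, s=1
  p=1, q=1, r=1, s=1

1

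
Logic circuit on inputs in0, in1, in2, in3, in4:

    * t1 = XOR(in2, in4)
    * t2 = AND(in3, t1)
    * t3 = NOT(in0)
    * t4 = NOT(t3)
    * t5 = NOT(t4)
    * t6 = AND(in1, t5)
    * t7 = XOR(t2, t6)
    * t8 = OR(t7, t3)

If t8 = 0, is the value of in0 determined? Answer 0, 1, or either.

t8 = OR(t7, t3) must be 0, so both t7 = 0 and t3 = 0.
Every assignment with t8 = 0 has in0 = 1; there are 12 such assignment(s).

1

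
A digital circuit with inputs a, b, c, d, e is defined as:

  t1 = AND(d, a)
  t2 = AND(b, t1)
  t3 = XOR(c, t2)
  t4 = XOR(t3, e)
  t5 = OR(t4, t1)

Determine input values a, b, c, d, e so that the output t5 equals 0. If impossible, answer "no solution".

t5 = OR(t4, t1) must be 0, so both t4 = 0 and t1 = 0.
t4 = XOR(t3, e) must be 0, so t3 and e are equal.
t1 = AND(d, a) must be 0, so at least one of d, a is 0.
Check with a=1 b=1 c=1 d=0 e=1:
t1 = AND(d, a) = AND(0, 1) = 0
t2 = AND(b, t1) = AND(1, 0) = 0
t3 = XOR(c, t2) = XOR(1, 0) = 1
t4 = XOR(t3, e) = XOR(1, 1) = 0
t5 = OR(t4, t1) = OR(0, 0) = 0
So t5 = 0 as required.

a=1 b=1 c=1 d=0 e=1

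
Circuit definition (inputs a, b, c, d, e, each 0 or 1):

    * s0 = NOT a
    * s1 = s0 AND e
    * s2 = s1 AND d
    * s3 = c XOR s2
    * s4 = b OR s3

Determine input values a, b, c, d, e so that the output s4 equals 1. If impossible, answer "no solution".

Check with a=1, b=0, c=1, d=0, e=1:
s0 = NOT a = NOT 1 = 0
s1 = s0 AND e = 0 AND 1 = 0
s2 = s1 AND d = 0 AND 0 = 0
s3 = c XOR s2 = 1 XOR 0 = 1
s4 = b OR s3 = 0 OR 1 = 1
So s4 = 1 as required.

a=1, b=0, c=1, d=0, e=1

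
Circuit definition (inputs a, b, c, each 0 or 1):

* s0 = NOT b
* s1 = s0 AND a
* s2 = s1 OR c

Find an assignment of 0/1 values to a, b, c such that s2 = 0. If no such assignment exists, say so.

a=0, b=0, c=0

Check with a=0, b=0, c=0:
s0 = NOT b = NOT 0 = 1
s1 = s0 AND a = 1 AND 0 = 0
s2 = s1 OR c = 0 OR 0 = 0
So s2 = 0 as required.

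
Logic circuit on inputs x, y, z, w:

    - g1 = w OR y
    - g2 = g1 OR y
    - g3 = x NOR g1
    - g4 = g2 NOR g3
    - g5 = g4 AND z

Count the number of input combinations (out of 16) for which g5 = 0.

15

g5 = g4 AND z must be 0, so at least one of g4, z is 0.
Enumerating the 16 input combinations, 15 give g5 = 0 and 1 give g5 = 1.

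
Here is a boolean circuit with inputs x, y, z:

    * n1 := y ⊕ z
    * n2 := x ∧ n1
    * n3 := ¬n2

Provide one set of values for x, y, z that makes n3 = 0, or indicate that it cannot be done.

x=1, y=1, z=0

Check with x=1, y=1, z=0:
n1 = y ⊕ z = 1 ⊕ 0 = 1
n2 = x ∧ n1 = 1 ∧ 1 = 1
n3 = ¬n2 = ¬1 = 0
So n3 = 0 as required.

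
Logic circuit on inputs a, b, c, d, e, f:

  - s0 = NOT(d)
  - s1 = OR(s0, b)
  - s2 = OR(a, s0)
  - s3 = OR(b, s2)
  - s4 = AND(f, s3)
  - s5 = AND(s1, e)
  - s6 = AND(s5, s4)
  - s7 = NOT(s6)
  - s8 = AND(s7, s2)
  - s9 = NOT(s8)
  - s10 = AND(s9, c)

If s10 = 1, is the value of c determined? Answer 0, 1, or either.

1

s10 = AND(s9, c) must be 1, so both s9 = 1 and c = 1.
s9 = NOT(s8) must be 1, so s8 = 0.
s8 = AND(s7, s2) must be 0, so at least one of s7, s2 is 0.
Every assignment with s10 = 1 has c = 1; there are 13 such assignment(s).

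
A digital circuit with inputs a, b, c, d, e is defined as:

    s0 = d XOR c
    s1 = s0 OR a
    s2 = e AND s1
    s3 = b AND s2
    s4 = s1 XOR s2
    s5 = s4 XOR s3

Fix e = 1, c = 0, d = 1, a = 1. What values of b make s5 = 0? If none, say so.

b=0

s5 = s4 XOR s3 must be 0, so s4 and s3 are equal.
Check with e = 1, c = 0, d = 1, a = 1 and b=0:
s0 = d XOR c = 1 XOR 0 = 1
s1 = s0 OR a = 1 OR 1 = 1
s2 = e AND s1 = 1 AND 1 = 1
s3 = b AND s2 = 0 AND 1 = 0
s4 = s1 XOR s2 = 1 XOR 1 = 0
s5 = s4 XOR s3 = 0 XOR 0 = 0
So s5 = 0.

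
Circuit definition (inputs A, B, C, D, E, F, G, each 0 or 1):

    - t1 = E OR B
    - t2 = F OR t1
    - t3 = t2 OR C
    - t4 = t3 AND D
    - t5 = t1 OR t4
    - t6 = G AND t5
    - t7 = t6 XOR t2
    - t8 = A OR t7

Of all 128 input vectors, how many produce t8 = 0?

33

t8 = A OR t7 must be 0, so both A = 0 and t7 = 0.
t7 = t6 XOR t2 must be 0, so t6 and t2 are equal.
Enumerating the 128 input combinations, 33 give t8 = 0 and 95 give t8 = 1.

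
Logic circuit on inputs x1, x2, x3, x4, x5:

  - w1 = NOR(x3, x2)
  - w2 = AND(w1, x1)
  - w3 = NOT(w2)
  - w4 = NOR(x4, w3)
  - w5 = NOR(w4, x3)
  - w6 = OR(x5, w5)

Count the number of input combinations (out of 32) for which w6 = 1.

23

w6 = OR(x5, w5) must be 1, so at least one of x5, w5 is 1.
Enumerating the 32 input combinations, 23 give w6 = 1 and 9 give w6 = 0.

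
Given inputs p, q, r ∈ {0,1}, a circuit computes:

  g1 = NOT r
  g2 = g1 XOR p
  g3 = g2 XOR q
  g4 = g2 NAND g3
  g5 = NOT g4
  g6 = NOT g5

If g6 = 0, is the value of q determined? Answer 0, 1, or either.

g6 = NOT g5 must be 0, so g5 = 1.
g5 = NOT g4 must be 1, so g4 = 0.
g4 = g2 NAND g3 must be 0, so both g2 = 1 and g3 = 1.
Every assignment with g6 = 0 has q = 0; there are 2 such assignment(s).
  p=0, q=0, r=0
  p=1, q=0, r=1

0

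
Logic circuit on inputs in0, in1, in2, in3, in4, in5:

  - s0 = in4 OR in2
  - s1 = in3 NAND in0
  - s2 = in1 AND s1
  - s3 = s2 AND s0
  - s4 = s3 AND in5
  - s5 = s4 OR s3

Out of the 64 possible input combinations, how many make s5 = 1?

18

s5 = s4 OR s3 must be 1, so at least one of s4, s3 is 1.
Enumerating the 64 input combinations, 18 give s5 = 1 and 46 give s5 = 0.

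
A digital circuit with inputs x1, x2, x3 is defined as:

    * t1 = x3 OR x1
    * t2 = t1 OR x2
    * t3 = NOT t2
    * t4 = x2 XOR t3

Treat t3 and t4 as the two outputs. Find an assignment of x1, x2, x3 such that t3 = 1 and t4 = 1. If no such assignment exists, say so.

x1=0, x2=0, x3=0

Check with x1=0, x2=0, x3=0:
t1 = x3 OR x1 = 0 OR 0 = 0
t2 = t1 OR x2 = 0 OR 0 = 0
t3 = NOT t2 = NOT 0 = 1
t4 = x2 XOR t3 = 0 XOR 1 = 1
So t3 = 1 and t4 = 1.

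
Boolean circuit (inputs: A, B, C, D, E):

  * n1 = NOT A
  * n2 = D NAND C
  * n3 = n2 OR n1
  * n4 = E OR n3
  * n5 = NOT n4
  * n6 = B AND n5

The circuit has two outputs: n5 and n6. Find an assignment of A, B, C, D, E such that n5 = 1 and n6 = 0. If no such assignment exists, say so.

A=1 B=0 C=1 D=1 E=0

Check with A=1 B=0 C=1 D=1 E=0:
n1 = NOT A = NOT 1 = 0
n2 = D NAND C = 1 NAND 1 = 0
n3 = n2 OR n1 = 0 OR 0 = 0
n4 = E OR n3 = 0 OR 0 = 0
n5 = NOT n4 = NOT 0 = 1
n6 = B AND n5 = 0 AND 1 = 0
So n5 = 1 and n6 = 0.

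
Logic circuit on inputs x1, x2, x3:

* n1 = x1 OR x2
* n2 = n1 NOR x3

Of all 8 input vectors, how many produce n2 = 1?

n2 = n1 NOR x3 must be 1, so both n1 = 0 and x3 = 0.
Satisfying assignments:
  x1=0, x2=0, x3=0

1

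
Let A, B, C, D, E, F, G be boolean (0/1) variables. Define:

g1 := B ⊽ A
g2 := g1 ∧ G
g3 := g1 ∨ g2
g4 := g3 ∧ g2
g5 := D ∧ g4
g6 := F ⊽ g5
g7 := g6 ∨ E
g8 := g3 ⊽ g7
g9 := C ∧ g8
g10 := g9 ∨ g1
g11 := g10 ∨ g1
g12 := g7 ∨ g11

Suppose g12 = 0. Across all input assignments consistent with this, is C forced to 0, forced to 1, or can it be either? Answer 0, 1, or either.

g12 = g7 ∨ g11 must be 0, so both g7 = 0 and g11 = 0.
g7 = g6 ∨ E must be 0, so both g6 = 0 and E = 0.
Every assignment with g12 = 0 has C = 0; there are 12 such assignment(s).

0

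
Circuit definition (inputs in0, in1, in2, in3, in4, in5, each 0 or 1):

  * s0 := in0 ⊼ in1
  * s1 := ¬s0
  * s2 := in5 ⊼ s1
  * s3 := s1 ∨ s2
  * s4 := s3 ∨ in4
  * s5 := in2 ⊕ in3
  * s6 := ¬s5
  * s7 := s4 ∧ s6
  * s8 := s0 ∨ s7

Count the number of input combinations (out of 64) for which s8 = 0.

8

s8 = s0 ∨ s7 must be 0, so both s0 = 0 and s7 = 0.
s0 = in0 ⊼ in1 must be 0, so both in0 = 1 and in1 = 1.
Enumerating the 64 input combinations, 8 give s8 = 0 and 56 give s8 = 1.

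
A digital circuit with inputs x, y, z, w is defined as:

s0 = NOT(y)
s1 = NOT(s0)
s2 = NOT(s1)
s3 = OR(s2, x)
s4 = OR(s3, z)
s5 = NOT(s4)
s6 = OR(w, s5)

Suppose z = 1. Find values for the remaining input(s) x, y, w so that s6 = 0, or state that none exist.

Check with z = 1 and x=0, y=0, w=0:
s0 = NOT(y) = NOT 0 = 1
s1 = NOT(s0) = NOT 1 = 0
s2 = NOT(s1) = NOT 0 = 1
s3 = OR(s2, x) = OR(1, 0) = 1
s4 = OR(s3, z) = OR(1, 1) = 1
s5 = NOT(s4) = NOT 1 = 0
s6 = OR(w, s5) = OR(0, 0) = 0
So s6 = 0.

x=0, y=0, w=0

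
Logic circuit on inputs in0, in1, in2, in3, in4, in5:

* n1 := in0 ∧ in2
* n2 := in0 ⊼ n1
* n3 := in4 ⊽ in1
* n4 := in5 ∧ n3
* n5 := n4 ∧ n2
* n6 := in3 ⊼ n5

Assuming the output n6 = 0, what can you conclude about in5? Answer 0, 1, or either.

1

n6 = in3 ⊼ n5 must be 0, so both in3 = 1 and n5 = 1.
n5 = n4 ∧ n2 must be 1, so both n4 = 1 and n2 = 1.
Every assignment with n6 = 0 has in5 = 1; there are 3 such assignment(s).
  in0=0, in1=0, in2=0, in3=1, in4=0, in5=1
  in0=0, in1=0, in2=1, in3=1, in4=0, in5=1
  in0=1, in1=0, in2=0, in3=1, in4=0, in5=1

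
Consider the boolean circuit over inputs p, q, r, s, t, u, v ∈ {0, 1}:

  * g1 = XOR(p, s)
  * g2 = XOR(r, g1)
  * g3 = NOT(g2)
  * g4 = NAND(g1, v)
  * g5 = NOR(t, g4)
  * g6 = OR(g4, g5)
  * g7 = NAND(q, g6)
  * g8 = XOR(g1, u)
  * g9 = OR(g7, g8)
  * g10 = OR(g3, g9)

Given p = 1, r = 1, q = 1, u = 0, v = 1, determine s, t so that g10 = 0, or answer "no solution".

g10 = OR(g3, g9) must be 0, so both g3 = 0 and g9 = 0.
g3 = NOT(g2) must be 0, so g2 = 1.
Check with p = 1, r = 1, q = 1, u = 0, v = 1 and s=1, t=1:
g1 = XOR(p, s) = XOR(1, 1) = 0
g2 = XOR(r, g1) = XOR(1, 0) = 1
g3 = NOT(g2) = NOT 1 = 0
g4 = NAND(g1, v) = NAND(0, 1) = 1
g5 = NOR(t, g4) = NOR(1, 1) = 0
g6 = OR(g4, g5) = OR(1, 0) = 1
g7 = NAND(q, g6) = NAND(1, 1) = 0
g8 = XOR(g1, u) = XOR(0, 0) = 0
g9 = OR(g7, g8) = OR(0, 0) = 0
g10 = OR(g3, g9) = OR(0, 0) = 0
So g10 = 0.

s=1 t=1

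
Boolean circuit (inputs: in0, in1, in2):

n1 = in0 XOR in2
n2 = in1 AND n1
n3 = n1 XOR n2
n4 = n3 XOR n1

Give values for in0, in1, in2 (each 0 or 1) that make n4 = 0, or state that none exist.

in0=0, in1=1, in2=0

Check with in0=0, in1=1, in2=0:
n1 = in0 XOR in2 = 0 XOR 0 = 0
n2 = in1 AND n1 = 1 AND 0 = 0
n3 = n1 XOR n2 = 0 XOR 0 = 0
n4 = n3 XOR n1 = 0 XOR 0 = 0
So n4 = 0 as required.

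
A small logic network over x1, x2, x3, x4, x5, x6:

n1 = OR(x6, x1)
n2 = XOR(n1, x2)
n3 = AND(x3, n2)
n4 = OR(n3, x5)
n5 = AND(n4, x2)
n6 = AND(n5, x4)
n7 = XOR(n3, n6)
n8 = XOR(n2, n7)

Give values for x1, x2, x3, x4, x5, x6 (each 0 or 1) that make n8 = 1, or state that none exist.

n8 = XOR(n2, n7) must be 1, so n2 and n7 differ.
Check with x1=1, x2=0, x3=0, x4=1, x5=1, x6=1:
n1 = OR(x6, x1) = OR(1, 1) = 1
n2 = XOR(n1, x2) = XOR(1, 0) = 1
n3 = AND(x3, n2) = AND(0, 1) = 0
n4 = OR(n3, x5) = OR(0, 1) = 1
n5 = AND(n4, x2) = AND(1, 0) = 0
n6 = AND(n5, x4) = AND(0, 1) = 0
n7 = XOR(n3, n6) = XOR(0, 0) = 0
n8 = XOR(n2, n7) = XOR(1, 0) = 1
So n8 = 1 as required.

x1=1, x2=0, x3=0, x4=1, x5=1, x6=1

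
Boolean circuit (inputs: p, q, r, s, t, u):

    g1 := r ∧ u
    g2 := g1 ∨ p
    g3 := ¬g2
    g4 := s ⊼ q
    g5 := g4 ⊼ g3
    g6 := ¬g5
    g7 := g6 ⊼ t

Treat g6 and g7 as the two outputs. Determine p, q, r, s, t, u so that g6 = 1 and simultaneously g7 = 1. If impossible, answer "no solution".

Check with p=0 q=0 r=0 s=1 t=0 u=1:
g1 = r ∧ u = 0 ∧ 1 = 0
g2 = g1 ∨ p = 0 ∨ 0 = 0
g3 = ¬g2 = ¬0 = 1
g4 = s ⊼ q = 1 ⊼ 0 = 1
g5 = g4 ⊼ g3 = 1 ⊼ 1 = 0
g6 = ¬g5 = ¬0 = 1
g7 = g6 ⊼ t = 1 ⊼ 0 = 1
So g6 = 1 and g7 = 1.

p=0 q=0 r=0 s=1 t=0 u=1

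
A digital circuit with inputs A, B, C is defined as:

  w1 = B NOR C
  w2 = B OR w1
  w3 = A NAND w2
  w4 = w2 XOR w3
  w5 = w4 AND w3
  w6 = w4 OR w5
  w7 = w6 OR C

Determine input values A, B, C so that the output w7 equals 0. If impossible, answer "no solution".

Check with A=0 B=1 C=0:
w1 = B NOR C = 1 NOR 0 = 0
w2 = B OR w1 = 1 OR 0 = 1
w3 = A NAND w2 = 0 NAND 1 = 1
w4 = w2 XOR w3 = 1 XOR 1 = 0
w5 = w4 AND w3 = 0 AND 1 = 0
w6 = w4 OR w5 = 0 OR 0 = 0
w7 = w6 OR C = 0 OR 0 = 0
So w7 = 0 as required.

A=0 B=1 C=0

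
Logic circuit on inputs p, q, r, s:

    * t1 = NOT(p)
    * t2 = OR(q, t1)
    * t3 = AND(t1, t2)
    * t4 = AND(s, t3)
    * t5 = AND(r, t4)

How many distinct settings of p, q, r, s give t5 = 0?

t5 = AND(r, t4) must be 0, so at least one of r, t4 is 0.
Enumerating the 16 input combinations, 14 give t5 = 0 and 2 give t5 = 1.

14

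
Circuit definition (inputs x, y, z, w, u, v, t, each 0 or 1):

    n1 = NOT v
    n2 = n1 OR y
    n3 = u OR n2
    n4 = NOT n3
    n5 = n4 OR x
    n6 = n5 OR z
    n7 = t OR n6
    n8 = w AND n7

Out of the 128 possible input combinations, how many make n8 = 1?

n8 = w AND n7 must be 1, so both w = 1 and n7 = 1.
Enumerating the 128 input combinations, 57 give n8 = 1 and 71 give n8 = 0.

57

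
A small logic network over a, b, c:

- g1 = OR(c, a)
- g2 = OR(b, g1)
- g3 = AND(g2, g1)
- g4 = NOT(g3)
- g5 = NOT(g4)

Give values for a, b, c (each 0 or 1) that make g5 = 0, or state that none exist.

a=0, b=1, c=0

Check with a=0, b=1, c=0:
g1 = OR(c, a) = OR(0, 0) = 0
g2 = OR(b, g1) = OR(1, 0) = 1
g3 = AND(g2, g1) = AND(1, 0) = 0
g4 = NOT(g3) = NOT 0 = 1
g5 = NOT(g4) = NOT 1 = 0
So g5 = 0 as required.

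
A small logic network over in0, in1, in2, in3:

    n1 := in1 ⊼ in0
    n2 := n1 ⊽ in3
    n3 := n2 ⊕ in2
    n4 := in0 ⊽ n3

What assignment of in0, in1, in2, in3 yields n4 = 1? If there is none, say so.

in0=0, in1=1, in2=0, in3=1

Check with in0=0, in1=1, in2=0, in3=1:
n1 = in1 ⊼ in0 = 1 ⊼ 0 = 1
n2 = n1 ⊽ in3 = 1 ⊽ 1 = 0
n3 = n2 ⊕ in2 = 0 ⊕ 0 = 0
n4 = in0 ⊽ n3 = 0 ⊽ 0 = 1
So n4 = 1 as required.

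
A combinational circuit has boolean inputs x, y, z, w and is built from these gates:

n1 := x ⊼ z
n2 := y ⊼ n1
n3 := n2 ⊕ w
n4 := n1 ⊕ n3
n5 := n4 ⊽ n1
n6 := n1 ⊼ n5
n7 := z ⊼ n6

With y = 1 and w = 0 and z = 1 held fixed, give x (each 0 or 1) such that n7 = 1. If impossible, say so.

no solution exists

With y = 1 and w = 0 and z = 1 fixed, none of the 2 settings of x give n7 = 1.
For example, with x=0:
n1 = x ⊼ z = 0 ⊼ 1 = 1
n2 = y ⊼ n1 = 1 ⊼ 1 = 0
n3 = n2 ⊕ w = 0 ⊕ 0 = 0
n4 = n1 ⊕ n3 = 1 ⊕ 0 = 1
n5 = n4 ⊽ n1 = 1 ⊽ 1 = 0
n6 = n1 ⊼ n5 = 1 ⊼ 0 = 1
n7 = z ⊼ n6 = 1 ⊼ 1 = 0
giving n7 = 0 ≠ 1.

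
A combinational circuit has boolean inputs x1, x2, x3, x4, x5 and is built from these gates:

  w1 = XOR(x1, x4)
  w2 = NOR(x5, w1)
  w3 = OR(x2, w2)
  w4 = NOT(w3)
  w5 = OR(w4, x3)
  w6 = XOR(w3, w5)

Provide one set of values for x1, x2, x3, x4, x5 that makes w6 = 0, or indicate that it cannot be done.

x1=0, x2=1, x3=1, x4=1, x5=0

w6 = XOR(w3, w5) must be 0, so w3 and w5 are equal.
Check with x1=0, x2=1, x3=1, x4=1, x5=0:
w1 = XOR(x1, x4) = XOR(0, 1) = 1
w2 = NOR(x5, w1) = NOR(0, 1) = 0
w3 = OR(x2, w2) = OR(1, 0) = 1
w4 = NOT(w3) = NOT 1 = 0
w5 = OR(w4, x3) = OR(0, 1) = 1
w6 = XOR(w3, w5) = XOR(1, 1) = 0
So w6 = 0 as required.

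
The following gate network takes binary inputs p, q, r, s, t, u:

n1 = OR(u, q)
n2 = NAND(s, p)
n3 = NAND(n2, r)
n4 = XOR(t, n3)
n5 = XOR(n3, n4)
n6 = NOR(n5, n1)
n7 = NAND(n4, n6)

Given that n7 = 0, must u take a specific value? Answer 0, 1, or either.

n7 = NAND(n4, n6) must be 0, so both n4 = 1 and n6 = 1.
n4 = XOR(t, n3) must be 1, so t and n3 differ.
Every assignment with n7 = 0 has u = 0; there are 5 such assignment(s).

0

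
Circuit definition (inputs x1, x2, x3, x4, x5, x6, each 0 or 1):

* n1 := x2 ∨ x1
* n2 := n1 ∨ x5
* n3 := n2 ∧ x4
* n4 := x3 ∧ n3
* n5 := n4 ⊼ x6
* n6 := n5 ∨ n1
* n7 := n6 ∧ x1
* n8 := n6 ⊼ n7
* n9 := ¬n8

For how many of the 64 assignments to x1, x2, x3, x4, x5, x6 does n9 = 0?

32

n9 = ¬n8 must be 0, so n8 = 1.
n8 = n6 ⊼ n7 must be 1, so at least one of n6, n7 is 0.
Enumerating the 64 input combinations, 32 give n9 = 0 and 32 give n9 = 1.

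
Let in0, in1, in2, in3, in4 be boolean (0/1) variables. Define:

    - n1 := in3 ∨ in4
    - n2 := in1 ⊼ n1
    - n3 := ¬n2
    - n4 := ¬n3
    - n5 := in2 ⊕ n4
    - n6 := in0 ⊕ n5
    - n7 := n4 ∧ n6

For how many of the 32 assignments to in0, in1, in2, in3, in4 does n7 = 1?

10

n7 = n4 ∧ n6 must be 1, so both n4 = 1 and n6 = 1.
n4 = ¬n3 must be 1, so n3 = 0.
Enumerating the 32 input combinations, 10 give n7 = 1 and 22 give n7 = 0.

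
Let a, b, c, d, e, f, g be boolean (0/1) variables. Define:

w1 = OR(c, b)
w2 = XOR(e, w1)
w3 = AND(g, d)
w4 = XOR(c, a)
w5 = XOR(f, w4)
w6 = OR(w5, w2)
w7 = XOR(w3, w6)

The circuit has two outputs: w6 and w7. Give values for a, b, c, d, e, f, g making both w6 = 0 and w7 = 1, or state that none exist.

Check with a=0, b=1, c=0, d=1, e=1, f=0, g=1:
w1 = OR(c, b) = OR(0, 1) = 1
w2 = XOR(e, w1) = XOR(1, 1) = 0
w3 = AND(g, d) = AND(1, 1) = 1
w4 = XOR(c, a) = XOR(0, 0) = 0
w5 = XOR(f, w4) = XOR(0, 0) = 0
w6 = OR(w5, w2) = OR(0, 0) = 0
w7 = XOR(w3, w6) = XOR(1, 0) = 1
So w6 = 0 and w7 = 1.

a=0, b=1, c=0, d=1, e=1, f=0, g=1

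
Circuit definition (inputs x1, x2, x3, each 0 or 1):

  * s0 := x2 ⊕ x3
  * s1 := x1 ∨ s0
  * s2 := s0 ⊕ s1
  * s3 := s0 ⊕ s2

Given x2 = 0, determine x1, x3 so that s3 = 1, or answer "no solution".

x1=1, x3=1

s3 = s0 ⊕ s2 must be 1, so s0 and s2 differ.
Check with x2 = 0 and x1=1, x3=1:
s0 = x2 ⊕ x3 = 0 ⊕ 1 = 1
s1 = x1 ∨ s0 = 1 ∨ 1 = 1
s2 = s0 ⊕ s1 = 1 ⊕ 1 = 0
s3 = s0 ⊕ s2 = 1 ⊕ 0 = 1
So s3 = 1.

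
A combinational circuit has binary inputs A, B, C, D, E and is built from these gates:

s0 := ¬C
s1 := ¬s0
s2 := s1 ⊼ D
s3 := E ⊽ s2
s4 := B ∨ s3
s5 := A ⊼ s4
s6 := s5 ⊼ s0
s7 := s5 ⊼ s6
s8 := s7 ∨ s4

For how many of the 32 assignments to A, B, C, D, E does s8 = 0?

s8 = s7 ∨ s4 must be 0, so both s7 = 0 and s4 = 0.
s7 = s5 ⊼ s6 must be 0, so both s5 = 1 and s6 = 1.
s4 = B ∨ s3 must be 0, so both B = 0 and s3 = 0.
Satisfying assignments:
  A=0, B=0, C=1, D=0, E=0
  A=0, B=0, C=1, D=0, E=1
  A=0, B=0, C=1, D=1, E=1
  A=1, B=0, C=1, D=0, E=0
  A=1, B=0, C=1, D=0, E=1
  A=1, B=0, C=1, D=1, E=1

6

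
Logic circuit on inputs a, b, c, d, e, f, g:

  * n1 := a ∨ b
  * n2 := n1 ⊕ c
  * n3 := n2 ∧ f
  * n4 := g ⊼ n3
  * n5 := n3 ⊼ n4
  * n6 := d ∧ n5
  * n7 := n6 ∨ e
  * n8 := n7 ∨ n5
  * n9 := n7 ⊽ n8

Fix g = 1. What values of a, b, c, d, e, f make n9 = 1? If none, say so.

no solution exists

With g = 1 fixed, none of the 64 settings of a, b, c, d, e, f give n9 = 1.
For example, with a=0, b=0, c=0, d=1, e=1, f=1:
n1 = a ∨ b = 0 ∨ 0 = 0
n2 = n1 ⊕ c = 0 ⊕ 0 = 0
n3 = n2 ∧ f = 0 ∧ 1 = 0
n4 = g ⊼ n3 = 1 ⊼ 0 = 1
n5 = n3 ⊼ n4 = 0 ⊼ 1 = 1
n6 = d ∧ n5 = 1 ∧ 1 = 1
n7 = n6 ∨ e = 1 ∨ 1 = 1
n8 = n7 ∨ n5 = 1 ∨ 1 = 1
n9 = n7 ⊽ n8 = 1 ⊽ 1 = 0
giving n9 = 0 ≠ 1.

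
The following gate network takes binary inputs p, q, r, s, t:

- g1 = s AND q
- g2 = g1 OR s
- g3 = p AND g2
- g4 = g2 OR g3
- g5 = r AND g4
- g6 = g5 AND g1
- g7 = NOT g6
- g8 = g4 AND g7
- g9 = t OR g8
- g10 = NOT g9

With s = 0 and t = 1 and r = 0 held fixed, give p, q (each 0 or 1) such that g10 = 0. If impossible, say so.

p=0 q=1

g10 = NOT g9 must be 0, so g9 = 1.
Check with s = 0 and t = 1 and r = 0 and p=0, q=1:
g1 = s AND q = 0 AND 1 = 0
g2 = g1 OR s = 0 OR 0 = 0
g3 = p AND g2 = 0 AND 0 = 0
g4 = g2 OR g3 = 0 OR 0 = 0
g5 = r AND g4 = 0 AND 0 = 0
g6 = g5 AND g1 = 0 AND 0 = 0
g7 = NOT g6 = NOT 0 = 1
g8 = g4 AND g7 = 0 AND 1 = 0
g9 = t OR g8 = 1 OR 0 = 1
g10 = NOT g9 = NOT 1 = 0
So g10 = 0.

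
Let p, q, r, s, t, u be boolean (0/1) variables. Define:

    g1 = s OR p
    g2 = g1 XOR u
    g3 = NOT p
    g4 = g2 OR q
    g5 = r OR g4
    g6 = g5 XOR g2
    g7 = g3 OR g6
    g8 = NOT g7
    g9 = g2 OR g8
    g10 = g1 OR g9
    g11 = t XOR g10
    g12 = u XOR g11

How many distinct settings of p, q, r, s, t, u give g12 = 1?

32

g12 = u XOR g11 must be 1, so u and g11 differ.
Enumerating the 64 input combinations, 32 give g12 = 1 and 32 give g12 = 0.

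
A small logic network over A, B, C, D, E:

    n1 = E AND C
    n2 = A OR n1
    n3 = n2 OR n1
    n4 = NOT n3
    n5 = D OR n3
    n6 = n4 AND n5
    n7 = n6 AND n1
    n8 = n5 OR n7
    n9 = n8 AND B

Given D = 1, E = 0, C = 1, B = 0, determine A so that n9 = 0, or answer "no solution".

Check with D = 1, E = 0, C = 1, B = 0 and A=0:
n1 = E AND C = 0 AND 1 = 0
n2 = A OR n1 = 0 OR 0 = 0
n3 = n2 OR n1 = 0 OR 0 = 0
n4 = NOT n3 = NOT 0 = 1
n5 = D OR n3 = 1 OR 0 = 1
n6 = n4 AND n5 = 1 AND 1 = 1
n7 = n6 AND n1 = 1 AND 0 = 0
n8 = n5 OR n7 = 1 OR 0 = 1
n9 = n8 AND B = 1 AND 0 = 0
So n9 = 0.

A=0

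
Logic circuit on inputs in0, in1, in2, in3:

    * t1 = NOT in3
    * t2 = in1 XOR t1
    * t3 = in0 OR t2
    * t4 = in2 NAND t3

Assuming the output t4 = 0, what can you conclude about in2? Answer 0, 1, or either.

1

t4 = in2 NAND t3 must be 0, so both in2 = 1 and t3 = 1.
t3 = in0 OR t2 must be 1, so at least one of in0, t2 is 1.
Every assignment with t4 = 0 has in2 = 1; there are 6 such assignment(s).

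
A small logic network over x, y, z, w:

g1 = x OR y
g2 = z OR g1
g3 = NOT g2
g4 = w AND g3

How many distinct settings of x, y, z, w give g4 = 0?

15

g4 = w AND g3 must be 0, so at least one of w, g3 is 0.
Enumerating the 16 input combinations, 15 give g4 = 0 and 1 give g4 = 1.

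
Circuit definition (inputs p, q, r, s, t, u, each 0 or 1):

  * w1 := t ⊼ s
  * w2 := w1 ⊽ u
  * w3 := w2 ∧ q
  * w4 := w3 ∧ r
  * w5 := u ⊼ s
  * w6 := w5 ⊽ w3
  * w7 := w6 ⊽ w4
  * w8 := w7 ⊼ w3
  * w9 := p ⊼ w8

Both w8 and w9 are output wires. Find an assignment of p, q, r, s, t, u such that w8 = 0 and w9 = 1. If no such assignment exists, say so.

p=0, q=1, r=0, s=1, t=1, u=0

Check with p=0, q=1, r=0, s=1, t=1, u=0:
w1 = t ⊼ s = 1 ⊼ 1 = 0
w2 = w1 ⊽ u = 0 ⊽ 0 = 1
w3 = w2 ∧ q = 1 ∧ 1 = 1
w4 = w3 ∧ r = 1 ∧ 0 = 0
w5 = u ⊼ s = 0 ⊼ 1 = 1
w6 = w5 ⊽ w3 = 1 ⊽ 1 = 0
w7 = w6 ⊽ w4 = 0 ⊽ 0 = 1
w8 = w7 ⊼ w3 = 1 ⊼ 1 = 0
w9 = p ⊼ w8 = 0 ⊼ 0 = 1
So w8 = 0 and w9 = 1.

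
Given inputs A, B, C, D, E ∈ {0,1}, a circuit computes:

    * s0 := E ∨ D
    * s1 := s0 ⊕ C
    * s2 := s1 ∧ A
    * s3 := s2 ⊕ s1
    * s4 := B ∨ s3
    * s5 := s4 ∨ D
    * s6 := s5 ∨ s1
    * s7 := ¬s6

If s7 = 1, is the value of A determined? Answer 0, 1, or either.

Both values of A occur among assignments with s7 = 1:
  A=0: A=0, B=0, C=0, D=0, E=0
  A=1: A=1, B=0, C=0, D=0, E=0

either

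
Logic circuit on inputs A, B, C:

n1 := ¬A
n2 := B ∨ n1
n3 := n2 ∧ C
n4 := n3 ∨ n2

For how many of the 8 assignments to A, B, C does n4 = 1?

n4 = n3 ∨ n2 must be 1, so at least one of n3, n2 is 1.
Satisfying assignments:
  A=0, B=0, C=0
  A=0, B=0, C=1
  A=0, B=1, C=0
  A=0, B=1, C=1
  A=1, B=1, C=0
  A=1, B=1, C=1

6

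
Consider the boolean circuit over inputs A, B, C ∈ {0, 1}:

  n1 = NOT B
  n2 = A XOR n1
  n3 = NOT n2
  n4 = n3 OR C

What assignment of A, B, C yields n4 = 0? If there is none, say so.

A=0 B=0 C=0

n4 = n3 OR C must be 0, so both n3 = 0 and C = 0.
Check with A=0 B=0 C=0:
n1 = NOT B = NOT 0 = 1
n2 = A XOR n1 = 0 XOR 1 = 1
n3 = NOT n2 = NOT 1 = 0
n4 = n3 OR C = 0 OR 0 = 0
So n4 = 0 as required.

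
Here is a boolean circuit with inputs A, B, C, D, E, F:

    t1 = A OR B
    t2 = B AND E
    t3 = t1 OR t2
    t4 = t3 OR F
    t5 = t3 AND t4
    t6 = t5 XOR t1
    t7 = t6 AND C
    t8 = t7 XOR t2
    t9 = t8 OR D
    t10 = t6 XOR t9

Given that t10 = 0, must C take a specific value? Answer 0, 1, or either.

either

Both values of C occur among assignments with t10 = 0:
  C=0: A=0, B=0, C=0, D=0, E=0, F=0
  C=1: A=0, B=0, C=1, D=0, E=0, F=0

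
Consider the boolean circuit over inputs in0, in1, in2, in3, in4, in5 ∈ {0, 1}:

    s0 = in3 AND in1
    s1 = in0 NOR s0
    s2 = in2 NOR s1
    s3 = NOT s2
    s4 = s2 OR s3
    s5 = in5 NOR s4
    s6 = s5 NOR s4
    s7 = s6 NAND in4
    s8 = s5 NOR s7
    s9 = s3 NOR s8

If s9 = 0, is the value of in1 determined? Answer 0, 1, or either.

Both values of in1 occur among assignments with s9 = 0:
  in1=0: in0=0, in1=0, in2=0, in3=0, in4=0, in5=0
  in1=1: in0=0, in1=1, in2=0, in3=0, in4=0, in5=0

either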